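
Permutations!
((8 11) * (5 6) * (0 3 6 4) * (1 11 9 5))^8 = (0 4 5 9 8 11 1 6 3)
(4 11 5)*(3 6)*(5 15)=[0, 1, 2, 6, 11, 4, 3, 7, 8, 9, 10, 15, 12, 13, 14, 5]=(3 6)(4 11 15 5)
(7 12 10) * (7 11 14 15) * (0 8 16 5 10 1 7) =[8, 7, 2, 3, 4, 10, 6, 12, 16, 9, 11, 14, 1, 13, 15, 0, 5] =(0 8 16 5 10 11 14 15)(1 7 12)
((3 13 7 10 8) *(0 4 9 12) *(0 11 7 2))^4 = (0 11 3 4 7 13 9 10 2 12 8)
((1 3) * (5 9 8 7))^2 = (5 8)(7 9)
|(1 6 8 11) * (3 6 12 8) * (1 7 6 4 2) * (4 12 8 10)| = 10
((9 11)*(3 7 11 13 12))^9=((3 7 11 9 13 12))^9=(3 9)(7 13)(11 12)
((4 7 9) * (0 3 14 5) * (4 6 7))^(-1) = ((0 3 14 5)(6 7 9))^(-1) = (0 5 14 3)(6 9 7)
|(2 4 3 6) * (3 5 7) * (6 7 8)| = 10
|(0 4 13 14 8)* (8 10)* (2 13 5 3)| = |(0 4 5 3 2 13 14 10 8)| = 9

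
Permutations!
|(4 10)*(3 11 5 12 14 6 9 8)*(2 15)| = |(2 15)(3 11 5 12 14 6 9 8)(4 10)| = 8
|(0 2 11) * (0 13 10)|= |(0 2 11 13 10)|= 5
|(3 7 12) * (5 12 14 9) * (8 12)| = 7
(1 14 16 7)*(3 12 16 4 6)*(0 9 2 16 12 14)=[9, 0, 16, 14, 6, 5, 3, 1, 8, 2, 10, 11, 12, 13, 4, 15, 7]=(0 9 2 16 7 1)(3 14 4 6)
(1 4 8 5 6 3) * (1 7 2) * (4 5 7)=(1 5 6 3 4 8 7 2)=[0, 5, 1, 4, 8, 6, 3, 2, 7]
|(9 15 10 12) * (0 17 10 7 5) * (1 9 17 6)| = 21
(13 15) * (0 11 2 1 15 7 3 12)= (0 11 2 1 15 13 7 3 12)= [11, 15, 1, 12, 4, 5, 6, 3, 8, 9, 10, 2, 0, 7, 14, 13]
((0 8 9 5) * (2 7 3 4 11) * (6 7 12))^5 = ((0 8 9 5)(2 12 6 7 3 4 11))^5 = (0 8 9 5)(2 4 7 12 11 3 6)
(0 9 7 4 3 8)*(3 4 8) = (0 9 7 8) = [9, 1, 2, 3, 4, 5, 6, 8, 0, 7]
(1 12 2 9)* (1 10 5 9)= (1 12 2)(5 9 10)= [0, 12, 1, 3, 4, 9, 6, 7, 8, 10, 5, 11, 2]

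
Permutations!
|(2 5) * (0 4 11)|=|(0 4 11)(2 5)|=6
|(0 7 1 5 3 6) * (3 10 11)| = |(0 7 1 5 10 11 3 6)| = 8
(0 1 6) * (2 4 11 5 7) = (0 1 6)(2 4 11 5 7) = [1, 6, 4, 3, 11, 7, 0, 2, 8, 9, 10, 5]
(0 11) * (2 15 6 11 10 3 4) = (0 10 3 4 2 15 6 11) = [10, 1, 15, 4, 2, 5, 11, 7, 8, 9, 3, 0, 12, 13, 14, 6]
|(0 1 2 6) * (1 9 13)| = |(0 9 13 1 2 6)| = 6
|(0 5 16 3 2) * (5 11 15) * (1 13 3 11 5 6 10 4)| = 12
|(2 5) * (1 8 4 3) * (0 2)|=12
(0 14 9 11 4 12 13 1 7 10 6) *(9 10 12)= [14, 7, 2, 3, 9, 5, 0, 12, 8, 11, 6, 4, 13, 1, 10]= (0 14 10 6)(1 7 12 13)(4 9 11)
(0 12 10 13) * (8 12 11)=[11, 1, 2, 3, 4, 5, 6, 7, 12, 9, 13, 8, 10, 0]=(0 11 8 12 10 13)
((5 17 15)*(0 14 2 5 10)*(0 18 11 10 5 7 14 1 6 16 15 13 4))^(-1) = ((0 1 6 16 15 5 17 13 4)(2 7 14)(10 18 11))^(-1) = (0 4 13 17 5 15 16 6 1)(2 14 7)(10 11 18)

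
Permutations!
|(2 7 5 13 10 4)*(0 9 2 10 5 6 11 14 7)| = 12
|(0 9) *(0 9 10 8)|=|(0 10 8)|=3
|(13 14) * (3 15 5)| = |(3 15 5)(13 14)| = 6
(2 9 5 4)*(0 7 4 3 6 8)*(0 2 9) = (0 7 4 9 5 3 6 8 2) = [7, 1, 0, 6, 9, 3, 8, 4, 2, 5]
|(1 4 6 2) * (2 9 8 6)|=3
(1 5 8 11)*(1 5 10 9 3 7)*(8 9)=(1 10 8 11 5 9 3 7)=[0, 10, 2, 7, 4, 9, 6, 1, 11, 3, 8, 5]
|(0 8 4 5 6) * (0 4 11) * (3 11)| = 12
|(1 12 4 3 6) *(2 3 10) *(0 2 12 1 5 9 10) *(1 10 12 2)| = 10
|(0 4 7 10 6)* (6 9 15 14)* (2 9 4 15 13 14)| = 21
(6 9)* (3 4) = [0, 1, 2, 4, 3, 5, 9, 7, 8, 6] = (3 4)(6 9)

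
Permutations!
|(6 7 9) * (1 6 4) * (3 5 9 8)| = |(1 6 7 8 3 5 9 4)| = 8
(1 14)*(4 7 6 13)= [0, 14, 2, 3, 7, 5, 13, 6, 8, 9, 10, 11, 12, 4, 1]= (1 14)(4 7 6 13)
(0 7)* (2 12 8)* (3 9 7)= [3, 1, 12, 9, 4, 5, 6, 0, 2, 7, 10, 11, 8]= (0 3 9 7)(2 12 8)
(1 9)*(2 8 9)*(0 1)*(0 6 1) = (1 2 8 9 6) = [0, 2, 8, 3, 4, 5, 1, 7, 9, 6]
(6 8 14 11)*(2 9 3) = [0, 1, 9, 2, 4, 5, 8, 7, 14, 3, 10, 6, 12, 13, 11] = (2 9 3)(6 8 14 11)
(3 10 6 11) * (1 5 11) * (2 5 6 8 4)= [0, 6, 5, 10, 2, 11, 1, 7, 4, 9, 8, 3]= (1 6)(2 5 11 3 10 8 4)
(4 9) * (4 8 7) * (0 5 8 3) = [5, 1, 2, 0, 9, 8, 6, 4, 7, 3] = (0 5 8 7 4 9 3)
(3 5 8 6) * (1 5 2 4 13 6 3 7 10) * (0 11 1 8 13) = (0 11 1 5 13 6 7 10 8 3 2 4) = [11, 5, 4, 2, 0, 13, 7, 10, 3, 9, 8, 1, 12, 6]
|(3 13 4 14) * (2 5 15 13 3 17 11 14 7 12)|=|(2 5 15 13 4 7 12)(11 14 17)|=21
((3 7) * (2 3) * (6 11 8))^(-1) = ((2 3 7)(6 11 8))^(-1) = (2 7 3)(6 8 11)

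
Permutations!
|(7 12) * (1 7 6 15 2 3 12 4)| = |(1 7 4)(2 3 12 6 15)| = 15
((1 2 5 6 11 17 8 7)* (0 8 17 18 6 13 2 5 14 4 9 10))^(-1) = ((0 8 7 1 5 13 2 14 4 9 10)(6 11 18))^(-1) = (0 10 9 4 14 2 13 5 1 7 8)(6 18 11)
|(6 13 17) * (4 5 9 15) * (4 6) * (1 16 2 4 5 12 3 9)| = |(1 16 2 4 12 3 9 15 6 13 17 5)| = 12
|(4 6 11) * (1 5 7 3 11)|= 7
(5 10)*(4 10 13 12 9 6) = (4 10 5 13 12 9 6) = [0, 1, 2, 3, 10, 13, 4, 7, 8, 6, 5, 11, 9, 12]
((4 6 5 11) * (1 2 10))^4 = ((1 2 10)(4 6 5 11))^4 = (11)(1 2 10)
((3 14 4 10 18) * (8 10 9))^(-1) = ((3 14 4 9 8 10 18))^(-1) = (3 18 10 8 9 4 14)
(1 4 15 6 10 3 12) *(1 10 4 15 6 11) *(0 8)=(0 8)(1 15 11)(3 12 10)(4 6)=[8, 15, 2, 12, 6, 5, 4, 7, 0, 9, 3, 1, 10, 13, 14, 11]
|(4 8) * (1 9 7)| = 6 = |(1 9 7)(4 8)|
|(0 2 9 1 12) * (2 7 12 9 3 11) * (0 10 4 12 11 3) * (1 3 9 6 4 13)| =12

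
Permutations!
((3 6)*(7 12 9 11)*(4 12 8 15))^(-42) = ((3 6)(4 12 9 11 7 8 15))^(-42) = (15)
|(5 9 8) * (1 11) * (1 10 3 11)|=|(3 11 10)(5 9 8)|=3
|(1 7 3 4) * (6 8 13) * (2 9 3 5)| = |(1 7 5 2 9 3 4)(6 8 13)| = 21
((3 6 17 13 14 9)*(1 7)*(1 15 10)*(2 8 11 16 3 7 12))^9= (1 13 8 7 3)(2 9 16 10 17)(6 12 14 11 15)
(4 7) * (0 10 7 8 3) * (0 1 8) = [10, 8, 2, 1, 0, 5, 6, 4, 3, 9, 7] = (0 10 7 4)(1 8 3)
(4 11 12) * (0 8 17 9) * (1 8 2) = (0 2 1 8 17 9)(4 11 12) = [2, 8, 1, 3, 11, 5, 6, 7, 17, 0, 10, 12, 4, 13, 14, 15, 16, 9]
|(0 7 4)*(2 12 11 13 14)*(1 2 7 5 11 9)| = 28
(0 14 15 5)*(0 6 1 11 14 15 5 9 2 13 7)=(0 15 9 2 13 7)(1 11 14 5 6)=[15, 11, 13, 3, 4, 6, 1, 0, 8, 2, 10, 14, 12, 7, 5, 9]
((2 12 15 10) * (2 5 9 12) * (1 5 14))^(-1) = (1 14 10 15 12 9 5)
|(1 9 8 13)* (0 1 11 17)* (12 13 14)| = 9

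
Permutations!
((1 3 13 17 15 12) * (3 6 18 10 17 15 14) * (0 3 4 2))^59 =(0 18 3 10 13 17 15 14 12 4 1 2 6) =((0 3 13 15 12 1 6 18 10 17 14 4 2))^59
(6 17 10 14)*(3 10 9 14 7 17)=[0, 1, 2, 10, 4, 5, 3, 17, 8, 14, 7, 11, 12, 13, 6, 15, 16, 9]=(3 10 7 17 9 14 6)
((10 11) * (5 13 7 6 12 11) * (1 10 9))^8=(1 9 11 12 6 7 13 5 10)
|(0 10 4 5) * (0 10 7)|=6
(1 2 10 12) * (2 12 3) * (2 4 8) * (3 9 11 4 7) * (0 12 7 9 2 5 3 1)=(0 12)(1 7)(2 10)(3 9 11 4 8 5)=[12, 7, 10, 9, 8, 3, 6, 1, 5, 11, 2, 4, 0]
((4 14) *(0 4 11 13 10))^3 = ((0 4 14 11 13 10))^3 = (0 11)(4 13)(10 14)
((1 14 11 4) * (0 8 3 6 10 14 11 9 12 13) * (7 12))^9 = (0 13 12 7 9 14 10 6 3 8)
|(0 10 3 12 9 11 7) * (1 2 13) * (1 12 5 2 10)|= |(0 1 10 3 5 2 13 12 9 11 7)|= 11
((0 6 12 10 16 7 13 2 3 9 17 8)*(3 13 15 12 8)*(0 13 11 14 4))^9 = (17)(0 6 8 13 2 11 14 4)(7 16 10 12 15) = ((0 6 8 13 2 11 14 4)(3 9 17)(7 15 12 10 16))^9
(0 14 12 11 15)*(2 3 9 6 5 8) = (0 14 12 11 15)(2 3 9 6 5 8) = [14, 1, 3, 9, 4, 8, 5, 7, 2, 6, 10, 15, 11, 13, 12, 0]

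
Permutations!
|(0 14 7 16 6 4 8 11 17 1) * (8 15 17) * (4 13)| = |(0 14 7 16 6 13 4 15 17 1)(8 11)| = 10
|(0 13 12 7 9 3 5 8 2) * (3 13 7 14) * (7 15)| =|(0 15 7 9 13 12 14 3 5 8 2)| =11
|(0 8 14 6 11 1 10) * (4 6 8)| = |(0 4 6 11 1 10)(8 14)| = 6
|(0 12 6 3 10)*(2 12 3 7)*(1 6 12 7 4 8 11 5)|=|(12)(0 3 10)(1 6 4 8 11 5)(2 7)|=6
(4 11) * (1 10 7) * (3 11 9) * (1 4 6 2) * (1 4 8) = [0, 10, 4, 11, 9, 5, 2, 8, 1, 3, 7, 6] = (1 10 7 8)(2 4 9 3 11 6)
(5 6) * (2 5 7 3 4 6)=(2 5)(3 4 6 7)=[0, 1, 5, 4, 6, 2, 7, 3]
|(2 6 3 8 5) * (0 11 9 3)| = |(0 11 9 3 8 5 2 6)| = 8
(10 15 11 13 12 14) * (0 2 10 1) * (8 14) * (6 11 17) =(0 2 10 15 17 6 11 13 12 8 14 1) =[2, 0, 10, 3, 4, 5, 11, 7, 14, 9, 15, 13, 8, 12, 1, 17, 16, 6]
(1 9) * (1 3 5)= [0, 9, 2, 5, 4, 1, 6, 7, 8, 3]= (1 9 3 5)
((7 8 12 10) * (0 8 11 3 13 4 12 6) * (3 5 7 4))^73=(0 8 6)(3 13)(4 12 10)(5 7 11)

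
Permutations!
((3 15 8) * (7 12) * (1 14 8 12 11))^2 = (1 8 15 7)(3 12 11 14)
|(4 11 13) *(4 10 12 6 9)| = 7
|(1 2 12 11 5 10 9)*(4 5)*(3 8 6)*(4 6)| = 11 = |(1 2 12 11 6 3 8 4 5 10 9)|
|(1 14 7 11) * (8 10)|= |(1 14 7 11)(8 10)|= 4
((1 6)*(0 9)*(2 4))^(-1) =((0 9)(1 6)(2 4))^(-1) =(0 9)(1 6)(2 4)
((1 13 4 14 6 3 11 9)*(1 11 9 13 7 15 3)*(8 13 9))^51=((1 7 15 3 8 13 4 14 6)(9 11))^51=(1 4 3)(6 13 15)(7 14 8)(9 11)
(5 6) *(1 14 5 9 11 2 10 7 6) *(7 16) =(1 14 5)(2 10 16 7 6 9 11) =[0, 14, 10, 3, 4, 1, 9, 6, 8, 11, 16, 2, 12, 13, 5, 15, 7]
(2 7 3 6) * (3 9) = (2 7 9 3 6) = [0, 1, 7, 6, 4, 5, 2, 9, 8, 3]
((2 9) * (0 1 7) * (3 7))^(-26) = (9)(0 3)(1 7)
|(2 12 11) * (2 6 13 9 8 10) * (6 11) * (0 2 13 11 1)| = |(0 2 12 6 11 1)(8 10 13 9)| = 12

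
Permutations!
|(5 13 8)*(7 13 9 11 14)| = 7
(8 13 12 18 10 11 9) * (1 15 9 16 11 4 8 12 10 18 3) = (18)(1 15 9 12 3)(4 8 13 10)(11 16) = [0, 15, 2, 1, 8, 5, 6, 7, 13, 12, 4, 16, 3, 10, 14, 9, 11, 17, 18]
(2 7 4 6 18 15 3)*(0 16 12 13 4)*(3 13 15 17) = (0 16 12 15 13 4 6 18 17 3 2 7) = [16, 1, 7, 2, 6, 5, 18, 0, 8, 9, 10, 11, 15, 4, 14, 13, 12, 3, 17]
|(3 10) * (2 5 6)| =|(2 5 6)(3 10)| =6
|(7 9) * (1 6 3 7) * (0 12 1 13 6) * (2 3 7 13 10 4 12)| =11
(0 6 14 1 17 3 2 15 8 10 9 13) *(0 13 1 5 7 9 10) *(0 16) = (0 6 14 5 7 9 1 17 3 2 15 8 16) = [6, 17, 15, 2, 4, 7, 14, 9, 16, 1, 10, 11, 12, 13, 5, 8, 0, 3]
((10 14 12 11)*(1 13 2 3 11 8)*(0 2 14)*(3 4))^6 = (1 13 14 12 8)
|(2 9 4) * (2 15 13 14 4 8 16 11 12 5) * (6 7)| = |(2 9 8 16 11 12 5)(4 15 13 14)(6 7)| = 28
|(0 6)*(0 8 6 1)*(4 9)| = |(0 1)(4 9)(6 8)| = 2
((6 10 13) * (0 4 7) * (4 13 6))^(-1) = ((0 13 4 7)(6 10))^(-1) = (0 7 4 13)(6 10)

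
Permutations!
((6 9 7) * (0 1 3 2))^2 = (0 3)(1 2)(6 7 9)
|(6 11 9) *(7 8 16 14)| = 12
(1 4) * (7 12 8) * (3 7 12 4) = (1 3 7 4)(8 12) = [0, 3, 2, 7, 1, 5, 6, 4, 12, 9, 10, 11, 8]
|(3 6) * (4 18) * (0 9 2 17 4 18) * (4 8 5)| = |(18)(0 9 2 17 8 5 4)(3 6)| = 14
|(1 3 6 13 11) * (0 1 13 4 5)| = 6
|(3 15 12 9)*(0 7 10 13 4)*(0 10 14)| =|(0 7 14)(3 15 12 9)(4 10 13)| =12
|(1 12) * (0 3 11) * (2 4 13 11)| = 6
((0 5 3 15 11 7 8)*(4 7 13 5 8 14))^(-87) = ((0 8)(3 15 11 13 5)(4 7 14))^(-87) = (0 8)(3 13 15 5 11)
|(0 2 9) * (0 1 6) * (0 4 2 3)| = |(0 3)(1 6 4 2 9)| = 10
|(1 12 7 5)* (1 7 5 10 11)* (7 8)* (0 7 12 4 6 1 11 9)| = |(0 7 10 9)(1 4 6)(5 8 12)| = 12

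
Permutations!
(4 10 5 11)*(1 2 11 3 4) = (1 2 11)(3 4 10 5) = [0, 2, 11, 4, 10, 3, 6, 7, 8, 9, 5, 1]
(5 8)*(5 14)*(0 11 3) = (0 11 3)(5 8 14) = [11, 1, 2, 0, 4, 8, 6, 7, 14, 9, 10, 3, 12, 13, 5]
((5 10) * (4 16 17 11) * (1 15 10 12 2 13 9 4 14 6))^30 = (1 10 12 13 4 17 14)(2 9 16 11 6 15 5)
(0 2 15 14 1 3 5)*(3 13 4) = [2, 13, 15, 5, 3, 0, 6, 7, 8, 9, 10, 11, 12, 4, 1, 14] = (0 2 15 14 1 13 4 3 5)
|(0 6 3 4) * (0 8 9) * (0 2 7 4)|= 15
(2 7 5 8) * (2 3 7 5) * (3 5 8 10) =(2 8 5 10 3 7) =[0, 1, 8, 7, 4, 10, 6, 2, 5, 9, 3]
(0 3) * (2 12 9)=(0 3)(2 12 9)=[3, 1, 12, 0, 4, 5, 6, 7, 8, 2, 10, 11, 9]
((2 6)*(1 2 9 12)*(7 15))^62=(15)(1 6 12 2 9)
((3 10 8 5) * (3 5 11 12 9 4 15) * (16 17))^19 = (3 11 4 10 12 15 8 9)(16 17)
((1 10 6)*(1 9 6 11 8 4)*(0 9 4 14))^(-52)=((0 9 6 4 1 10 11 8 14))^(-52)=(0 6 1 11 14 9 4 10 8)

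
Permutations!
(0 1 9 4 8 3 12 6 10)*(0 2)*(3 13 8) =[1, 9, 0, 12, 3, 5, 10, 7, 13, 4, 2, 11, 6, 8] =(0 1 9 4 3 12 6 10 2)(8 13)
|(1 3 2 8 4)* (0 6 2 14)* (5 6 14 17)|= 8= |(0 14)(1 3 17 5 6 2 8 4)|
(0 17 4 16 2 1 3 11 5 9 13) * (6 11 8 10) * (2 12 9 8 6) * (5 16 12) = (0 17 4 12 9 13)(1 3 6 11 16 5 8 10 2) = [17, 3, 1, 6, 12, 8, 11, 7, 10, 13, 2, 16, 9, 0, 14, 15, 5, 4]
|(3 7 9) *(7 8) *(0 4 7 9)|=3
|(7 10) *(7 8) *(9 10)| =|(7 9 10 8)| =4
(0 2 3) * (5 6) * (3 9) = [2, 1, 9, 0, 4, 6, 5, 7, 8, 3] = (0 2 9 3)(5 6)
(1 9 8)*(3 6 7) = (1 9 8)(3 6 7) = [0, 9, 2, 6, 4, 5, 7, 3, 1, 8]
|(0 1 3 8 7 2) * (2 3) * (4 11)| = |(0 1 2)(3 8 7)(4 11)| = 6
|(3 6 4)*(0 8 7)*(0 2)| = |(0 8 7 2)(3 6 4)| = 12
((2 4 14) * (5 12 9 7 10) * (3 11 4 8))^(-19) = ((2 8 3 11 4 14)(5 12 9 7 10))^(-19) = (2 14 4 11 3 8)(5 12 9 7 10)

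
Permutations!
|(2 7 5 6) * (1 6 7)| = 6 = |(1 6 2)(5 7)|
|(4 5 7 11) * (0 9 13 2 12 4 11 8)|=|(0 9 13 2 12 4 5 7 8)|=9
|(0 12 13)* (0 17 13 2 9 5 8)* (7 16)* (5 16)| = 8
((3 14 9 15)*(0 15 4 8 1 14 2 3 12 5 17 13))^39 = ((0 15 12 5 17 13)(1 14 9 4 8)(2 3))^39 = (0 5)(1 8 4 9 14)(2 3)(12 13)(15 17)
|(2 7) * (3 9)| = |(2 7)(3 9)| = 2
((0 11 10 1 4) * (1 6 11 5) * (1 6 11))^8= (11)(0 1 5 4 6)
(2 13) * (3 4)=[0, 1, 13, 4, 3, 5, 6, 7, 8, 9, 10, 11, 12, 2]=(2 13)(3 4)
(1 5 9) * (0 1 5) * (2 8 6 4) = (0 1)(2 8 6 4)(5 9) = [1, 0, 8, 3, 2, 9, 4, 7, 6, 5]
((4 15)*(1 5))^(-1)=(1 5)(4 15)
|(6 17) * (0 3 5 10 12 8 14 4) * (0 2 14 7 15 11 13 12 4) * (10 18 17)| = |(0 3 5 18 17 6 10 4 2 14)(7 15 11 13 12 8)| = 30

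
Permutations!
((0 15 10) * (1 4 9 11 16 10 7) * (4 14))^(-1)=(0 10 16 11 9 4 14 1 7 15)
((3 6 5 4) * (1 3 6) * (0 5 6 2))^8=(6)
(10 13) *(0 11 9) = [11, 1, 2, 3, 4, 5, 6, 7, 8, 0, 13, 9, 12, 10] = (0 11 9)(10 13)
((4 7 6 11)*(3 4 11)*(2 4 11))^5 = (2 11 3 6 7 4)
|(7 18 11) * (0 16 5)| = |(0 16 5)(7 18 11)| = 3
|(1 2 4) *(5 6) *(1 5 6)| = 4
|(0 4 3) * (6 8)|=6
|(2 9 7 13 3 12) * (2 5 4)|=|(2 9 7 13 3 12 5 4)|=8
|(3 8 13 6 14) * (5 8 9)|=|(3 9 5 8 13 6 14)|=7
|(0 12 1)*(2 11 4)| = |(0 12 1)(2 11 4)| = 3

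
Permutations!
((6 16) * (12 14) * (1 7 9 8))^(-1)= (1 8 9 7)(6 16)(12 14)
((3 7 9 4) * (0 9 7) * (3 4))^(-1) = (0 3 9)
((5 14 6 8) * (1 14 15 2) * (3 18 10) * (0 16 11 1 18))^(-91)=((0 16 11 1 14 6 8 5 15 2 18 10 3))^(-91)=(18)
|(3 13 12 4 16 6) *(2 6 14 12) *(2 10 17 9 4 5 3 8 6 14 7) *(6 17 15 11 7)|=|(2 14 12 5 3 13 10 15 11 7)(4 16 6 8 17 9)|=30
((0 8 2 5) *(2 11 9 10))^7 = (11)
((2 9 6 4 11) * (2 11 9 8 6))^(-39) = ((11)(2 8 6 4 9))^(-39) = (11)(2 8 6 4 9)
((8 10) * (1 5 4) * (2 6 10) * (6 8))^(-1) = ((1 5 4)(2 8)(6 10))^(-1) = (1 4 5)(2 8)(6 10)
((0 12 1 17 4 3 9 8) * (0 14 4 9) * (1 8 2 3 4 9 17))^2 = (17)(0 8 9 3 12 14 2)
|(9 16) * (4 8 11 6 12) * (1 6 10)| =|(1 6 12 4 8 11 10)(9 16)| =14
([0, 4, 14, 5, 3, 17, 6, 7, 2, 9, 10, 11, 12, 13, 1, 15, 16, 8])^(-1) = [0, 14, 8, 4, 1, 3, 6, 7, 17, 9, 10, 11, 12, 13, 2, 15, 16, 5]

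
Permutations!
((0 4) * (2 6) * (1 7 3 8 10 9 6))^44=(1 10)(2 8)(3 6)(7 9)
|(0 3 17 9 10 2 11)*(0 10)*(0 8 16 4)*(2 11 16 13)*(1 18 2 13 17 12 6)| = 18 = |(0 3 12 6 1 18 2 16 4)(8 17 9)(10 11)|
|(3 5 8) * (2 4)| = 6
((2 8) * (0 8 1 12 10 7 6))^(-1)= ((0 8 2 1 12 10 7 6))^(-1)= (0 6 7 10 12 1 2 8)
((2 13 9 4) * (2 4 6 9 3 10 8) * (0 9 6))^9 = (0 9)(2 8 10 3 13)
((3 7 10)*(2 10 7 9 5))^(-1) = (2 5 9 3 10)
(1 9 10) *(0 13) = (0 13)(1 9 10) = [13, 9, 2, 3, 4, 5, 6, 7, 8, 10, 1, 11, 12, 0]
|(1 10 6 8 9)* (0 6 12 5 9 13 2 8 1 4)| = |(0 6 1 10 12 5 9 4)(2 8 13)| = 24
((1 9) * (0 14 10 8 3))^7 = (0 10 3 14 8)(1 9)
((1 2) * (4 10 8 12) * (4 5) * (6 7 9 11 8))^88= ((1 2)(4 10 6 7 9 11 8 12 5))^88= (4 12 11 7 10 5 8 9 6)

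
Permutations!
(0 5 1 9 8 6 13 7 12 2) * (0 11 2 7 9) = (0 5 1)(2 11)(6 13 9 8)(7 12) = [5, 0, 11, 3, 4, 1, 13, 12, 6, 8, 10, 2, 7, 9]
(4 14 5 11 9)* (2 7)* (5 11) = (2 7)(4 14 11 9) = [0, 1, 7, 3, 14, 5, 6, 2, 8, 4, 10, 9, 12, 13, 11]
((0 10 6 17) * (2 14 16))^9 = ((0 10 6 17)(2 14 16))^9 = (0 10 6 17)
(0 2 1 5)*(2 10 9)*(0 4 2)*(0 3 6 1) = (0 10 9 3 6 1 5 4 2) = [10, 5, 0, 6, 2, 4, 1, 7, 8, 3, 9]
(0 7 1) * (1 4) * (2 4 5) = [7, 0, 4, 3, 1, 2, 6, 5] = (0 7 5 2 4 1)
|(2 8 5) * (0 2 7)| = 5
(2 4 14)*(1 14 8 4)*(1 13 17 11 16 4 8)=(1 14 2 13 17 11 16 4)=[0, 14, 13, 3, 1, 5, 6, 7, 8, 9, 10, 16, 12, 17, 2, 15, 4, 11]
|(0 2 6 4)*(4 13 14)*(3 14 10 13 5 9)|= 8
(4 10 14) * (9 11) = (4 10 14)(9 11) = [0, 1, 2, 3, 10, 5, 6, 7, 8, 11, 14, 9, 12, 13, 4]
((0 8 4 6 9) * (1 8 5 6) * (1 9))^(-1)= ((0 5 6 1 8 4 9))^(-1)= (0 9 4 8 1 6 5)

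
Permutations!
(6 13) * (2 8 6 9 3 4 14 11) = (2 8 6 13 9 3 4 14 11) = [0, 1, 8, 4, 14, 5, 13, 7, 6, 3, 10, 2, 12, 9, 11]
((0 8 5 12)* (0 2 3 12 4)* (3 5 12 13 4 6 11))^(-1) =(0 4 13 3 11 6 5 2 12 8)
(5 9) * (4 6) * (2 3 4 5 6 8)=(2 3 4 8)(5 9 6)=[0, 1, 3, 4, 8, 9, 5, 7, 2, 6]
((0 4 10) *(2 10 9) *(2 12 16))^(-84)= (16)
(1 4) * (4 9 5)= (1 9 5 4)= [0, 9, 2, 3, 1, 4, 6, 7, 8, 5]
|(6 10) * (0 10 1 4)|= 5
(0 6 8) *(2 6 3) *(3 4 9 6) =[4, 1, 3, 2, 9, 5, 8, 7, 0, 6] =(0 4 9 6 8)(2 3)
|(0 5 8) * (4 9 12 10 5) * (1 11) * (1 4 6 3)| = |(0 6 3 1 11 4 9 12 10 5 8)| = 11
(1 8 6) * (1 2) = (1 8 6 2) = [0, 8, 1, 3, 4, 5, 2, 7, 6]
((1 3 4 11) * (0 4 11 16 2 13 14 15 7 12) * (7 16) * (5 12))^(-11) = ((0 4 7 5 12)(1 3 11)(2 13 14 15 16))^(-11) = (0 12 5 7 4)(1 3 11)(2 16 15 14 13)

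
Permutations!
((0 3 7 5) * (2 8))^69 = ((0 3 7 5)(2 8))^69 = (0 3 7 5)(2 8)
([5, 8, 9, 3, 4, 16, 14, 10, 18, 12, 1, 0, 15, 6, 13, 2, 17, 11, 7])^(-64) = [5, 8, 2, 3, 4, 16, 13, 10, 18, 9, 1, 0, 12, 14, 6, 15, 17, 11, 7]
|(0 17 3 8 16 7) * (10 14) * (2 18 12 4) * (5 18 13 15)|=42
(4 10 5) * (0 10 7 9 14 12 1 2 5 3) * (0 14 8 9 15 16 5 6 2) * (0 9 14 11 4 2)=(0 10 3 11 4 7 15 16 5 2 6)(1 9 8 14 12)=[10, 9, 6, 11, 7, 2, 0, 15, 14, 8, 3, 4, 1, 13, 12, 16, 5]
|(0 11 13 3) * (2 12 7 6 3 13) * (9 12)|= 8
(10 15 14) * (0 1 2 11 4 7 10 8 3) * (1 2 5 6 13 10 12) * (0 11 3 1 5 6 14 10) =(0 2 3 11 4 7 12 5 14 8 1 6 13)(10 15) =[2, 6, 3, 11, 7, 14, 13, 12, 1, 9, 15, 4, 5, 0, 8, 10]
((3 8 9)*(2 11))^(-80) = (11)(3 8 9)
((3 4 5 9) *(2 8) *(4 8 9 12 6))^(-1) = (2 8 3 9)(4 6 12 5)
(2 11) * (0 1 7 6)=(0 1 7 6)(2 11)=[1, 7, 11, 3, 4, 5, 0, 6, 8, 9, 10, 2]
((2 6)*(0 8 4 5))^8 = (8)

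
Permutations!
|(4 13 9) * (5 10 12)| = 3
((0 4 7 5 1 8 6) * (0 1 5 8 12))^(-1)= (0 12 1 6 8 7 4)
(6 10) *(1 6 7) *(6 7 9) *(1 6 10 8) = (1 7 6 8)(9 10) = [0, 7, 2, 3, 4, 5, 8, 6, 1, 10, 9]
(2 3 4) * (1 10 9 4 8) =(1 10 9 4 2 3 8) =[0, 10, 3, 8, 2, 5, 6, 7, 1, 4, 9]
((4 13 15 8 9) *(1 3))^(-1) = ((1 3)(4 13 15 8 9))^(-1) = (1 3)(4 9 8 15 13)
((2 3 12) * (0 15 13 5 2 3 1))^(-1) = ((0 15 13 5 2 1)(3 12))^(-1) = (0 1 2 5 13 15)(3 12)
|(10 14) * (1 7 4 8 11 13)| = 6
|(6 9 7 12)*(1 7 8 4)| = 7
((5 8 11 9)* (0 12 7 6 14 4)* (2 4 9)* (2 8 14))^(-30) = ((0 12 7 6 2 4)(5 14 9)(8 11))^(-30) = (14)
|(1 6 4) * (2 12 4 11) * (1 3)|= 7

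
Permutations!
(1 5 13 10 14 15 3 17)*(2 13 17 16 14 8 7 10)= (1 5 17)(2 13)(3 16 14 15)(7 10 8)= [0, 5, 13, 16, 4, 17, 6, 10, 7, 9, 8, 11, 12, 2, 15, 3, 14, 1]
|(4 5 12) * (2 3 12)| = |(2 3 12 4 5)| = 5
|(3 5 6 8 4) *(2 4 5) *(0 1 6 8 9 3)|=14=|(0 1 6 9 3 2 4)(5 8)|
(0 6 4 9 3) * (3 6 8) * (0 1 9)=(0 8 3 1 9 6 4)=[8, 9, 2, 1, 0, 5, 4, 7, 3, 6]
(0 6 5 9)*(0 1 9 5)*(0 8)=[6, 9, 2, 3, 4, 5, 8, 7, 0, 1]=(0 6 8)(1 9)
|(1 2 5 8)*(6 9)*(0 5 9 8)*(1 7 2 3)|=10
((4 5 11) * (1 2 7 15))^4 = ((1 2 7 15)(4 5 11))^4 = (15)(4 5 11)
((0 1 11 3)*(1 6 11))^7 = ((0 6 11 3))^7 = (0 3 11 6)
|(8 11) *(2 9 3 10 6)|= |(2 9 3 10 6)(8 11)|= 10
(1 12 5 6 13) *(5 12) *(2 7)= (1 5 6 13)(2 7)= [0, 5, 7, 3, 4, 6, 13, 2, 8, 9, 10, 11, 12, 1]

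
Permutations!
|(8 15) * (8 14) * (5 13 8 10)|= |(5 13 8 15 14 10)|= 6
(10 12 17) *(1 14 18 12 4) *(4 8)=[0, 14, 2, 3, 1, 5, 6, 7, 4, 9, 8, 11, 17, 13, 18, 15, 16, 10, 12]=(1 14 18 12 17 10 8 4)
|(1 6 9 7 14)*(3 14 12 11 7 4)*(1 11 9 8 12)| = 10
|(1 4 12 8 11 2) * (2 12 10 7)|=|(1 4 10 7 2)(8 11 12)|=15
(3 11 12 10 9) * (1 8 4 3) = (1 8 4 3 11 12 10 9) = [0, 8, 2, 11, 3, 5, 6, 7, 4, 1, 9, 12, 10]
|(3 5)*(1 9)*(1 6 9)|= |(3 5)(6 9)|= 2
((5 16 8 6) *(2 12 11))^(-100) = (16)(2 11 12)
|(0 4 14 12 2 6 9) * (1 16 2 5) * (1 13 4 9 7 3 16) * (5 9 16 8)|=13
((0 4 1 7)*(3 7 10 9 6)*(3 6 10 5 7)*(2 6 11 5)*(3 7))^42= ((0 4 1 2 6 11 5 3 7)(9 10))^42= (0 5 2)(1 7 11)(3 6 4)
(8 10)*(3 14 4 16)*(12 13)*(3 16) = (16)(3 14 4)(8 10)(12 13) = [0, 1, 2, 14, 3, 5, 6, 7, 10, 9, 8, 11, 13, 12, 4, 15, 16]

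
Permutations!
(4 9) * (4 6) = (4 9 6) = [0, 1, 2, 3, 9, 5, 4, 7, 8, 6]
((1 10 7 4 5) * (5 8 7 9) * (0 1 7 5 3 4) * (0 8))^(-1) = (0 4 3 9 10 1)(5 8 7)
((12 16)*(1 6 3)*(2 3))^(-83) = (1 6 2 3)(12 16)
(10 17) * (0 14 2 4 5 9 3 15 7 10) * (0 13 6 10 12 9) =[14, 1, 4, 15, 5, 0, 10, 12, 8, 3, 17, 11, 9, 6, 2, 7, 16, 13] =(0 14 2 4 5)(3 15 7 12 9)(6 10 17 13)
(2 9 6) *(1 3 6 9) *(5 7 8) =(9)(1 3 6 2)(5 7 8) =[0, 3, 1, 6, 4, 7, 2, 8, 5, 9]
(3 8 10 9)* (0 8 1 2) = [8, 2, 0, 1, 4, 5, 6, 7, 10, 3, 9] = (0 8 10 9 3 1 2)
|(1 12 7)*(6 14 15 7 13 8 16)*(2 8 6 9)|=28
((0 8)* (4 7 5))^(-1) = ((0 8)(4 7 5))^(-1) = (0 8)(4 5 7)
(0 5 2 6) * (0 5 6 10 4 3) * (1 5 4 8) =(0 6 4 3)(1 5 2 10 8) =[6, 5, 10, 0, 3, 2, 4, 7, 1, 9, 8]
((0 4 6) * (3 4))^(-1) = (0 6 4 3)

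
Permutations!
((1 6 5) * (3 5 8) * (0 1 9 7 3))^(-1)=(0 8 6 1)(3 7 9 5)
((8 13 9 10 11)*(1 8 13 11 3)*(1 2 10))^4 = (1 9 13 11 8)(2 10 3)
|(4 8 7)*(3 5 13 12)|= 12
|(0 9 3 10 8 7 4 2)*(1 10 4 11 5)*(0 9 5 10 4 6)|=8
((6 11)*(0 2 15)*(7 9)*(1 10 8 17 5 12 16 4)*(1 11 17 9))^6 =((0 2 15)(1 10 8 9 7)(4 11 6 17 5 12 16))^6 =(1 10 8 9 7)(4 16 12 5 17 6 11)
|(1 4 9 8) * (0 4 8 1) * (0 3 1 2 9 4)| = 6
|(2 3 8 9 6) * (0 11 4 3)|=|(0 11 4 3 8 9 6 2)|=8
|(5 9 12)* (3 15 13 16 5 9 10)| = 6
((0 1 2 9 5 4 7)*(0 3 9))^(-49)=((0 1 2)(3 9 5 4 7))^(-49)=(0 2 1)(3 9 5 4 7)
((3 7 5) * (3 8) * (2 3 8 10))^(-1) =((2 3 7 5 10))^(-1) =(2 10 5 7 3)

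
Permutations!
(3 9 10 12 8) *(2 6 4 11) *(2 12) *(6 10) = (2 10)(3 9 6 4 11 12 8) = [0, 1, 10, 9, 11, 5, 4, 7, 3, 6, 2, 12, 8]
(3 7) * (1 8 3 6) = (1 8 3 7 6) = [0, 8, 2, 7, 4, 5, 1, 6, 3]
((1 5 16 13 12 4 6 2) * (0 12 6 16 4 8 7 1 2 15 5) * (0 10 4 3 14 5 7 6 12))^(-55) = (1 12)(3 5 14)(4 6)(7 13)(8 10)(15 16) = ((1 10 4 16 13 12 8 6 15 7)(3 14 5))^(-55)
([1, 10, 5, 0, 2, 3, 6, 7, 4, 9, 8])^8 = [0, 1, 2, 3, 4, 5, 6, 7, 8, 9, 10]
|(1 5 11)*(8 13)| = 6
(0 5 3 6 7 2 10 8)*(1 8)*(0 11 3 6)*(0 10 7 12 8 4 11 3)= [5, 4, 7, 10, 11, 6, 12, 2, 3, 9, 1, 0, 8]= (0 5 6 12 8 3 10 1 4 11)(2 7)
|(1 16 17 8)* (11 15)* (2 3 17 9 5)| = |(1 16 9 5 2 3 17 8)(11 15)| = 8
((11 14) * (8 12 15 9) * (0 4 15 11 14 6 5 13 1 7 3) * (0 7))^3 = ((0 4 15 9 8 12 11 6 5 13 1)(3 7))^3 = (0 9 11 13 4 8 6 1 15 12 5)(3 7)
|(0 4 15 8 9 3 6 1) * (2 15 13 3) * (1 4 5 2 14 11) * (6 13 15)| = 22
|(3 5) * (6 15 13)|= |(3 5)(6 15 13)|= 6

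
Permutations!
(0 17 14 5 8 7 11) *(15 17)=(0 15 17 14 5 8 7 11)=[15, 1, 2, 3, 4, 8, 6, 11, 7, 9, 10, 0, 12, 13, 5, 17, 16, 14]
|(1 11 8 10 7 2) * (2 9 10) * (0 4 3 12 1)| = |(0 4 3 12 1 11 8 2)(7 9 10)| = 24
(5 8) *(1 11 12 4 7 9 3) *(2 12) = (1 11 2 12 4 7 9 3)(5 8) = [0, 11, 12, 1, 7, 8, 6, 9, 5, 3, 10, 2, 4]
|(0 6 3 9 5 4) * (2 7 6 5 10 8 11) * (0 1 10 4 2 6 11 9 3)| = |(0 5 2 7 11 6)(1 10 8 9 4)| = 30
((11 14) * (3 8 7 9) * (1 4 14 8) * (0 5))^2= ((0 5)(1 4 14 11 8 7 9 3))^2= (1 14 8 9)(3 4 11 7)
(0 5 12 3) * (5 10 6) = (0 10 6 5 12 3) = [10, 1, 2, 0, 4, 12, 5, 7, 8, 9, 6, 11, 3]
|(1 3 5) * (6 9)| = |(1 3 5)(6 9)| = 6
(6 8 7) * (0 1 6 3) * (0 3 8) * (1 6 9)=(0 6)(1 9)(7 8)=[6, 9, 2, 3, 4, 5, 0, 8, 7, 1]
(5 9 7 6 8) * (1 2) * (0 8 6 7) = (0 8 5 9)(1 2) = [8, 2, 1, 3, 4, 9, 6, 7, 5, 0]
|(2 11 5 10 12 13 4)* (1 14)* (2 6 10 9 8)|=10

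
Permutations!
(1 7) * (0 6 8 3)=(0 6 8 3)(1 7)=[6, 7, 2, 0, 4, 5, 8, 1, 3]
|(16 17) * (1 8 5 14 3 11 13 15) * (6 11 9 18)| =|(1 8 5 14 3 9 18 6 11 13 15)(16 17)| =22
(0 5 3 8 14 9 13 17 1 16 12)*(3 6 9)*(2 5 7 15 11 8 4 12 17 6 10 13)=(0 7 15 11 8 14 3 4 12)(1 16 17)(2 5 10 13 6 9)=[7, 16, 5, 4, 12, 10, 9, 15, 14, 2, 13, 8, 0, 6, 3, 11, 17, 1]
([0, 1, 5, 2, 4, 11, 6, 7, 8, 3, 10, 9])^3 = [0, 1, 9, 11, 4, 3, 6, 7, 8, 5, 10, 2]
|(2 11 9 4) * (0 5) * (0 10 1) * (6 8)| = 4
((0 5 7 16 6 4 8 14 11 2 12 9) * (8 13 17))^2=(0 7 6 13 8 11 12)(2 9 5 16 4 17 14)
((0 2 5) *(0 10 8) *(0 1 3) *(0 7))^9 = ((0 2 5 10 8 1 3 7))^9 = (0 2 5 10 8 1 3 7)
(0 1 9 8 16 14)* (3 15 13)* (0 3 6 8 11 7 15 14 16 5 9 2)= [1, 2, 0, 14, 4, 9, 8, 15, 5, 11, 10, 7, 12, 6, 3, 13, 16]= (16)(0 1 2)(3 14)(5 9 11 7 15 13 6 8)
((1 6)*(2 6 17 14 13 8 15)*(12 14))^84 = ((1 17 12 14 13 8 15 2 6))^84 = (1 14 15)(2 17 13)(6 12 8)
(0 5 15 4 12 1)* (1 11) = (0 5 15 4 12 11 1) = [5, 0, 2, 3, 12, 15, 6, 7, 8, 9, 10, 1, 11, 13, 14, 4]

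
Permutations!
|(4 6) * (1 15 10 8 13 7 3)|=14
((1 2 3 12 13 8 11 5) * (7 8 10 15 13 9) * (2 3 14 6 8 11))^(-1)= ((1 3 12 9 7 11 5)(2 14 6 8)(10 15 13))^(-1)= (1 5 11 7 9 12 3)(2 8 6 14)(10 13 15)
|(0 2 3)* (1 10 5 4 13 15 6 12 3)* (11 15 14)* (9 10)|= 14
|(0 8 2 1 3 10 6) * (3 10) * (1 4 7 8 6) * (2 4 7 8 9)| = 6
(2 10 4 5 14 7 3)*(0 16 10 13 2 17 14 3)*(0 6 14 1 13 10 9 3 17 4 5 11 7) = (0 16 9 3 4 11 7 6 14)(1 13 2 10 5 17) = [16, 13, 10, 4, 11, 17, 14, 6, 8, 3, 5, 7, 12, 2, 0, 15, 9, 1]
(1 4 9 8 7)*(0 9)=[9, 4, 2, 3, 0, 5, 6, 1, 7, 8]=(0 9 8 7 1 4)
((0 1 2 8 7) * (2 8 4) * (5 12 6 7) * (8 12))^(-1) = ((0 1 12 6 7)(2 4)(5 8))^(-1) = (0 7 6 12 1)(2 4)(5 8)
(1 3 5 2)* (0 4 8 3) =(0 4 8 3 5 2 1) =[4, 0, 1, 5, 8, 2, 6, 7, 3]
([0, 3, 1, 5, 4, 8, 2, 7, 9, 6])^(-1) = [0, 2, 6, 1, 4, 3, 9, 7, 5, 8]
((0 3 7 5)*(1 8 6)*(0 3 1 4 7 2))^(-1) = ((0 1 8 6 4 7 5 3 2))^(-1) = (0 2 3 5 7 4 6 8 1)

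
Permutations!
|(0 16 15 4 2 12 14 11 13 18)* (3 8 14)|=|(0 16 15 4 2 12 3 8 14 11 13 18)|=12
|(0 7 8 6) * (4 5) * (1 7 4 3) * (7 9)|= 9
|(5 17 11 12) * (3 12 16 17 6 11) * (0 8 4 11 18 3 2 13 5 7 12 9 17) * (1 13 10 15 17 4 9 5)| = |(0 8 9 4 11 16)(1 13)(2 10 15 17)(3 5 6 18)(7 12)| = 12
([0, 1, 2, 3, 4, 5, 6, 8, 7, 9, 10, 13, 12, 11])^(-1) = [0, 1, 2, 3, 4, 5, 6, 8, 7, 9, 10, 13, 12, 11]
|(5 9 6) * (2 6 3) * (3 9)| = 4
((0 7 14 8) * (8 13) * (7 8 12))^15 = ((0 8)(7 14 13 12))^15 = (0 8)(7 12 13 14)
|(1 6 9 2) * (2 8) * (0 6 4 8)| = 12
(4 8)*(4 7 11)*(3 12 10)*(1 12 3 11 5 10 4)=(1 12 4 8 7 5 10 11)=[0, 12, 2, 3, 8, 10, 6, 5, 7, 9, 11, 1, 4]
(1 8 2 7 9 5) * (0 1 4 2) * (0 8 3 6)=(0 1 3 6)(2 7 9 5 4)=[1, 3, 7, 6, 2, 4, 0, 9, 8, 5]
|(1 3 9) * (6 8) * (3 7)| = |(1 7 3 9)(6 8)| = 4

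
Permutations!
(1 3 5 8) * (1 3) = [0, 1, 2, 5, 4, 8, 6, 7, 3] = (3 5 8)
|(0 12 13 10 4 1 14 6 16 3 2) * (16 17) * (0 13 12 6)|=11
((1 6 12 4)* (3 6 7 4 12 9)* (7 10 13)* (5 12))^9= (1 4 7 13 10)(5 12)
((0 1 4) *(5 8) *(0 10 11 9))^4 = (0 11 4)(1 9 10)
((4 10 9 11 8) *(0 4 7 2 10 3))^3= ((0 4 3)(2 10 9 11 8 7))^3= (2 11)(7 9)(8 10)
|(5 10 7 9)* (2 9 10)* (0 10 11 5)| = 7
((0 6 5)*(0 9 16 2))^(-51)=(0 9)(2 5)(6 16)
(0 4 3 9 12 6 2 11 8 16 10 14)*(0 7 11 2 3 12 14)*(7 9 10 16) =(16)(0 4 12 6 3 10)(7 11 8)(9 14) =[4, 1, 2, 10, 12, 5, 3, 11, 7, 14, 0, 8, 6, 13, 9, 15, 16]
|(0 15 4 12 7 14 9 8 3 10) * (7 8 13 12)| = |(0 15 4 7 14 9 13 12 8 3 10)| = 11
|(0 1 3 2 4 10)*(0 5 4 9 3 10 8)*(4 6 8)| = |(0 1 10 5 6 8)(2 9 3)| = 6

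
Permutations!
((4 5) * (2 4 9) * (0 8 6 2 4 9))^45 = (0 2 5 6 4 8 9)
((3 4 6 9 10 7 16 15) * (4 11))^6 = (3 7 6)(4 15 10)(9 11 16)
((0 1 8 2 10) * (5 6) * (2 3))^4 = (0 2 8)(1 10 3)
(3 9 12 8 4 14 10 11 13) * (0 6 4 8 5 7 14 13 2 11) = (0 6 4 13 3 9 12 5 7 14 10)(2 11) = [6, 1, 11, 9, 13, 7, 4, 14, 8, 12, 0, 2, 5, 3, 10]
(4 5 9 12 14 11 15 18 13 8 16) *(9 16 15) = [0, 1, 2, 3, 5, 16, 6, 7, 15, 12, 10, 9, 14, 8, 11, 18, 4, 17, 13] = (4 5 16)(8 15 18 13)(9 12 14 11)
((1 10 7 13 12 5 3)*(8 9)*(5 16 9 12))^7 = (1 10 7 13 5 3)(8 9 16 12)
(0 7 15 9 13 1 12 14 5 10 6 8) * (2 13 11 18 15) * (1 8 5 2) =(0 7 1 12 14 2 13 8)(5 10 6)(9 11 18 15) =[7, 12, 13, 3, 4, 10, 5, 1, 0, 11, 6, 18, 14, 8, 2, 9, 16, 17, 15]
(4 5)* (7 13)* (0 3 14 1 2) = [3, 2, 0, 14, 5, 4, 6, 13, 8, 9, 10, 11, 12, 7, 1] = (0 3 14 1 2)(4 5)(7 13)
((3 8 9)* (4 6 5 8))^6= ((3 4 6 5 8 9))^6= (9)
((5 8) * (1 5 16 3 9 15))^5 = (1 9 16 5 15 3 8)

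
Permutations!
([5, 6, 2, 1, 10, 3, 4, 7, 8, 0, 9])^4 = (0 6)(1 9)(3 10)(4 5)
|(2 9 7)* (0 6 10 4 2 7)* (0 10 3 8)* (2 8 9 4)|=8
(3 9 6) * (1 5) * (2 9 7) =(1 5)(2 9 6 3 7) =[0, 5, 9, 7, 4, 1, 3, 2, 8, 6]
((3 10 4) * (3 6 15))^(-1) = (3 15 6 4 10)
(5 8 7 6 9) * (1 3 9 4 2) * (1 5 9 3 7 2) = (9)(1 7 6 4)(2 5 8) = [0, 7, 5, 3, 1, 8, 4, 6, 2, 9]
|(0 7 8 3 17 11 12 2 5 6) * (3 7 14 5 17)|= |(0 14 5 6)(2 17 11 12)(7 8)|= 4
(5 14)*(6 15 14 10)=(5 10 6 15 14)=[0, 1, 2, 3, 4, 10, 15, 7, 8, 9, 6, 11, 12, 13, 5, 14]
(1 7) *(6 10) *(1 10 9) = (1 7 10 6 9) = [0, 7, 2, 3, 4, 5, 9, 10, 8, 1, 6]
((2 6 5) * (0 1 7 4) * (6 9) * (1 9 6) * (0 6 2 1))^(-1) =(0 9)(1 5 6 4 7)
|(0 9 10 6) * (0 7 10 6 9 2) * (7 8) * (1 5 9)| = 14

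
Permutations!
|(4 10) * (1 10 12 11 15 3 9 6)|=9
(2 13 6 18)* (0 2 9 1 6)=[2, 6, 13, 3, 4, 5, 18, 7, 8, 1, 10, 11, 12, 0, 14, 15, 16, 17, 9]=(0 2 13)(1 6 18 9)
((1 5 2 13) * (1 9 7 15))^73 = (1 13 15 2 7 5 9)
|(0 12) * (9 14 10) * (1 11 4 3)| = |(0 12)(1 11 4 3)(9 14 10)| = 12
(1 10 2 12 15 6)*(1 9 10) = (2 12 15 6 9 10) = [0, 1, 12, 3, 4, 5, 9, 7, 8, 10, 2, 11, 15, 13, 14, 6]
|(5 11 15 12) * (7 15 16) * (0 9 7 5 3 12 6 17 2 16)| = |(0 9 7 15 6 17 2 16 5 11)(3 12)| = 10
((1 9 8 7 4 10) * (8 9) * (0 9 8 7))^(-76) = ((0 9 8)(1 7 4 10))^(-76) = (10)(0 8 9)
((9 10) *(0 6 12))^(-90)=((0 6 12)(9 10))^(-90)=(12)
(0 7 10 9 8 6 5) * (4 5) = (0 7 10 9 8 6 4 5) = [7, 1, 2, 3, 5, 0, 4, 10, 6, 8, 9]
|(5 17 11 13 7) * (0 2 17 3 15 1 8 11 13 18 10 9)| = 14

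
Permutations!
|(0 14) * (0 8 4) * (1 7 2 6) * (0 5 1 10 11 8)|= 18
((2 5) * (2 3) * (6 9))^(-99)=(6 9)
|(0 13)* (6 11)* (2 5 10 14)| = |(0 13)(2 5 10 14)(6 11)| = 4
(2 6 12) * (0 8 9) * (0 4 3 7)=[8, 1, 6, 7, 3, 5, 12, 0, 9, 4, 10, 11, 2]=(0 8 9 4 3 7)(2 6 12)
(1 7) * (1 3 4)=(1 7 3 4)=[0, 7, 2, 4, 1, 5, 6, 3]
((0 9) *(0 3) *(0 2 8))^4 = ((0 9 3 2 8))^4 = (0 8 2 3 9)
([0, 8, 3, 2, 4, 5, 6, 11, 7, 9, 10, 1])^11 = [0, 11, 3, 2, 4, 5, 6, 8, 1, 9, 10, 7]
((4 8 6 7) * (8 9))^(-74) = ((4 9 8 6 7))^(-74) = (4 9 8 6 7)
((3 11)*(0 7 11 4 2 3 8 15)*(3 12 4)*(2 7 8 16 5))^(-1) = ((0 8 15)(2 12 4 7 11 16 5))^(-1) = (0 15 8)(2 5 16 11 7 4 12)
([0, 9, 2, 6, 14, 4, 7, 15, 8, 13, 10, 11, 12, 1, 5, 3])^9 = [0, 1, 2, 6, 4, 5, 7, 15, 8, 9, 10, 11, 12, 13, 14, 3]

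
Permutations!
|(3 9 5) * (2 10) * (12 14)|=6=|(2 10)(3 9 5)(12 14)|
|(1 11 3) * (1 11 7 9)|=6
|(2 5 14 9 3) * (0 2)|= |(0 2 5 14 9 3)|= 6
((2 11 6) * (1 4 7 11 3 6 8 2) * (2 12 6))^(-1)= ((1 4 7 11 8 12 6)(2 3))^(-1)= (1 6 12 8 11 7 4)(2 3)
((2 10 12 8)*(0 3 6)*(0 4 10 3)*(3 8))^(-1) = (2 8)(3 12 10 4 6)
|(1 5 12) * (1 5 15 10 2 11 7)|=|(1 15 10 2 11 7)(5 12)|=6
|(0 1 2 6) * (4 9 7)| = |(0 1 2 6)(4 9 7)| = 12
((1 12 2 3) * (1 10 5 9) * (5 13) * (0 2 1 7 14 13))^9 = ((0 2 3 10)(1 12)(5 9 7 14 13))^9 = (0 2 3 10)(1 12)(5 13 14 7 9)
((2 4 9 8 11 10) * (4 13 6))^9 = (2 13 6 4 9 8 11 10)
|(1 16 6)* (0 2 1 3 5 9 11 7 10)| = |(0 2 1 16 6 3 5 9 11 7 10)| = 11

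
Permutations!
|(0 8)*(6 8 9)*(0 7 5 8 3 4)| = |(0 9 6 3 4)(5 8 7)| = 15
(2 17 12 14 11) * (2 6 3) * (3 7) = [0, 1, 17, 2, 4, 5, 7, 3, 8, 9, 10, 6, 14, 13, 11, 15, 16, 12] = (2 17 12 14 11 6 7 3)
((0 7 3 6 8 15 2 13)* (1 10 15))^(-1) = (0 13 2 15 10 1 8 6 3 7)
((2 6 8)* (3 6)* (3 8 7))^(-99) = (2 8) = ((2 8)(3 6 7))^(-99)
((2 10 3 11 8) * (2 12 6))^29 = (2 10 3 11 8 12 6)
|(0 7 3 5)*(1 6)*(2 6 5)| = 7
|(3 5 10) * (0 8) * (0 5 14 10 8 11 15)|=|(0 11 15)(3 14 10)(5 8)|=6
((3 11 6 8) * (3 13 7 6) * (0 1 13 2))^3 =(0 7 2 13 8 1 6)(3 11)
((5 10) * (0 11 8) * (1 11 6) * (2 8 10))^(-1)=(0 8 2 5 10 11 1 6)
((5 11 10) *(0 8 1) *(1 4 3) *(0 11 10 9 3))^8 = ((0 8 4)(1 11 9 3)(5 10))^8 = (11)(0 4 8)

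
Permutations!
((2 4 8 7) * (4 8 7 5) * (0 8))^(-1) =((0 8 5 4 7 2))^(-1) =(0 2 7 4 5 8)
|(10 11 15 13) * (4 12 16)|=12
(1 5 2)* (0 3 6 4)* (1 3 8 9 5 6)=(0 8 9 5 2 3 1 6 4)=[8, 6, 3, 1, 0, 2, 4, 7, 9, 5]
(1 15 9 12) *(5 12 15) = [0, 5, 2, 3, 4, 12, 6, 7, 8, 15, 10, 11, 1, 13, 14, 9] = (1 5 12)(9 15)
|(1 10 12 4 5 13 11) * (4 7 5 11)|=8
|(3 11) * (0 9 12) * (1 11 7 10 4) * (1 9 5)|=10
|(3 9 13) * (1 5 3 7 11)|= 7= |(1 5 3 9 13 7 11)|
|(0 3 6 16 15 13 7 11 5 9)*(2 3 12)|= 12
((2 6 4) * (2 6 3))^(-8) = ((2 3)(4 6))^(-8) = (6)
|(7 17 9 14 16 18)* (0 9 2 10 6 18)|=12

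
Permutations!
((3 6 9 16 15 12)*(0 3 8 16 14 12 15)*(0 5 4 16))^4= ((0 3 6 9 14 12 8)(4 16 5))^4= (0 14 3 12 6 8 9)(4 16 5)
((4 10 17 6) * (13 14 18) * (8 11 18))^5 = (18)(4 10 17 6)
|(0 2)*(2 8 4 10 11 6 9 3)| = 9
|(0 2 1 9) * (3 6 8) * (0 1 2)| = |(1 9)(3 6 8)| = 6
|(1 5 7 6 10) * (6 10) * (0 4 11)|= |(0 4 11)(1 5 7 10)|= 12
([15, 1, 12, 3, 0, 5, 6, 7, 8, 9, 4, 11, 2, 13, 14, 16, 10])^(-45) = (16)(2 12)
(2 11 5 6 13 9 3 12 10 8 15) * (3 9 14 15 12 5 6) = (2 11 6 13 14 15)(3 5)(8 12 10) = [0, 1, 11, 5, 4, 3, 13, 7, 12, 9, 8, 6, 10, 14, 15, 2]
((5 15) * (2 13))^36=((2 13)(5 15))^36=(15)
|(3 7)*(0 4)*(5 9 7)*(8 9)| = |(0 4)(3 5 8 9 7)| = 10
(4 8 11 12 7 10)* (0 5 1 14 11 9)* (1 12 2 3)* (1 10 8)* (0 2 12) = (0 5)(1 14 11 12 7 8 9 2 3 10 4) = [5, 14, 3, 10, 1, 0, 6, 8, 9, 2, 4, 12, 7, 13, 11]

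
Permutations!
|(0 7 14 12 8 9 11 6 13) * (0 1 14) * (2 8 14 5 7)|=10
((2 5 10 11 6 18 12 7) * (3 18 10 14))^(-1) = ((2 5 14 3 18 12 7)(6 10 11))^(-1) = (2 7 12 18 3 14 5)(6 11 10)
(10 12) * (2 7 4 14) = (2 7 4 14)(10 12) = [0, 1, 7, 3, 14, 5, 6, 4, 8, 9, 12, 11, 10, 13, 2]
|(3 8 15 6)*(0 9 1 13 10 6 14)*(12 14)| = 11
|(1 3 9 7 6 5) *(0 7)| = |(0 7 6 5 1 3 9)| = 7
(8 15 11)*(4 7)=(4 7)(8 15 11)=[0, 1, 2, 3, 7, 5, 6, 4, 15, 9, 10, 8, 12, 13, 14, 11]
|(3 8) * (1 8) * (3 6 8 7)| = |(1 7 3)(6 8)| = 6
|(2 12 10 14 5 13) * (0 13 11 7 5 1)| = 21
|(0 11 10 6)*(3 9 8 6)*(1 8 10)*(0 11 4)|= 12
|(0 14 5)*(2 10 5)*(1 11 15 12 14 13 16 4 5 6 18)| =45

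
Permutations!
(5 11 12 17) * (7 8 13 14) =(5 11 12 17)(7 8 13 14) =[0, 1, 2, 3, 4, 11, 6, 8, 13, 9, 10, 12, 17, 14, 7, 15, 16, 5]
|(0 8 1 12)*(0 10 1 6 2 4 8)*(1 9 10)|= 4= |(1 12)(2 4 8 6)(9 10)|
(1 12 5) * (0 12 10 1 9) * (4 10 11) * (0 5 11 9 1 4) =(0 12 11)(1 9 5)(4 10) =[12, 9, 2, 3, 10, 1, 6, 7, 8, 5, 4, 0, 11]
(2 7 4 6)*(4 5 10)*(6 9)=(2 7 5 10 4 9 6)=[0, 1, 7, 3, 9, 10, 2, 5, 8, 6, 4]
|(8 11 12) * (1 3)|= 6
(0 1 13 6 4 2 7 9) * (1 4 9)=[4, 13, 7, 3, 2, 5, 9, 1, 8, 0, 10, 11, 12, 6]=(0 4 2 7 1 13 6 9)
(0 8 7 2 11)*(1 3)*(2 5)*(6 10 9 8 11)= [11, 3, 6, 1, 4, 2, 10, 5, 7, 8, 9, 0]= (0 11)(1 3)(2 6 10 9 8 7 5)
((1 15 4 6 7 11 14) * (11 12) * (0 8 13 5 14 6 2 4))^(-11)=((0 8 13 5 14 1 15)(2 4)(6 7 12 11))^(-11)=(0 5 15 13 1 8 14)(2 4)(6 7 12 11)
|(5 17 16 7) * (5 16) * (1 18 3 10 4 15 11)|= |(1 18 3 10 4 15 11)(5 17)(7 16)|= 14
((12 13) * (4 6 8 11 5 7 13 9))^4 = (4 5 9 11 12 8 13 6 7)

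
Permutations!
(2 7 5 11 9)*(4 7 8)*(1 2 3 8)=(1 2)(3 8 4 7 5 11 9)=[0, 2, 1, 8, 7, 11, 6, 5, 4, 3, 10, 9]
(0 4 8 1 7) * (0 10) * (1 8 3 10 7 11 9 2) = [4, 11, 1, 10, 3, 5, 6, 7, 8, 2, 0, 9] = (0 4 3 10)(1 11 9 2)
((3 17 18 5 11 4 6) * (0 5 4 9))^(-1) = (0 9 11 5)(3 6 4 18 17)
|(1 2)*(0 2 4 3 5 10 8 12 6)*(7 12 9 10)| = |(0 2 1 4 3 5 7 12 6)(8 9 10)| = 9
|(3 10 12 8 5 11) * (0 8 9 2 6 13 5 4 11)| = |(0 8 4 11 3 10 12 9 2 6 13 5)| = 12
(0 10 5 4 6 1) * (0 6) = (0 10 5 4)(1 6) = [10, 6, 2, 3, 0, 4, 1, 7, 8, 9, 5]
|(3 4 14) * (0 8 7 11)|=|(0 8 7 11)(3 4 14)|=12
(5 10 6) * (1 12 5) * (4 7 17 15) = (1 12 5 10 6)(4 7 17 15) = [0, 12, 2, 3, 7, 10, 1, 17, 8, 9, 6, 11, 5, 13, 14, 4, 16, 15]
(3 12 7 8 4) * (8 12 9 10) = (3 9 10 8 4)(7 12) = [0, 1, 2, 9, 3, 5, 6, 12, 4, 10, 8, 11, 7]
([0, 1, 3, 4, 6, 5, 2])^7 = [0, 1, 6, 2, 3, 5, 4]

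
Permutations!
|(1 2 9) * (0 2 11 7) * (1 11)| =5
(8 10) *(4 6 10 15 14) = (4 6 10 8 15 14) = [0, 1, 2, 3, 6, 5, 10, 7, 15, 9, 8, 11, 12, 13, 4, 14]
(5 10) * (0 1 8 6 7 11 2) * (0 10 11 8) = [1, 0, 10, 3, 4, 11, 7, 8, 6, 9, 5, 2] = (0 1)(2 10 5 11)(6 7 8)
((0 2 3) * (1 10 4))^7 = ((0 2 3)(1 10 4))^7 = (0 2 3)(1 10 4)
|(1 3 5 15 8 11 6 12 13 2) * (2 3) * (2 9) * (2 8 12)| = |(1 9 8 11 6 2)(3 5 15 12 13)| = 30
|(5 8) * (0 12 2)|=6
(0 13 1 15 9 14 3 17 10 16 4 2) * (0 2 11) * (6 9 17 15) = (0 13 1 6 9 14 3 15 17 10 16 4 11) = [13, 6, 2, 15, 11, 5, 9, 7, 8, 14, 16, 0, 12, 1, 3, 17, 4, 10]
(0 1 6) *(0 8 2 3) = (0 1 6 8 2 3) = [1, 6, 3, 0, 4, 5, 8, 7, 2]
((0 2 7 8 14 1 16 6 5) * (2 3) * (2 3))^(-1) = (0 5 6 16 1 14 8 7 2)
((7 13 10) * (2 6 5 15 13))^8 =(2 6 5 15 13 10 7) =((2 6 5 15 13 10 7))^8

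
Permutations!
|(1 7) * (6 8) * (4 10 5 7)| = 10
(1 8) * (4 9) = [0, 8, 2, 3, 9, 5, 6, 7, 1, 4] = (1 8)(4 9)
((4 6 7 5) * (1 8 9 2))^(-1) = ((1 8 9 2)(4 6 7 5))^(-1) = (1 2 9 8)(4 5 7 6)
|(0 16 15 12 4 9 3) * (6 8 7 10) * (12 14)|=8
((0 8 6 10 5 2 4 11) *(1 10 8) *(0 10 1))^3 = (2 10 4 5 11)(6 8)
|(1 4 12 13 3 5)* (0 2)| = |(0 2)(1 4 12 13 3 5)| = 6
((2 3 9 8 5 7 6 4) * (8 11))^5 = (2 5 3 7 9 6 11 4 8)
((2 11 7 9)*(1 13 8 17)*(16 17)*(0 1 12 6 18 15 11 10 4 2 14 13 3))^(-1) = ((0 1 3)(2 10 4)(6 18 15 11 7 9 14 13 8 16 17 12))^(-1) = (0 3 1)(2 4 10)(6 12 17 16 8 13 14 9 7 11 15 18)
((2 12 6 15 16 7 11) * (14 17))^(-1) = ((2 12 6 15 16 7 11)(14 17))^(-1) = (2 11 7 16 15 6 12)(14 17)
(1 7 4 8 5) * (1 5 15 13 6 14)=(1 7 4 8 15 13 6 14)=[0, 7, 2, 3, 8, 5, 14, 4, 15, 9, 10, 11, 12, 6, 1, 13]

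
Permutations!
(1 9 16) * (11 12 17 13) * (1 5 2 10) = [0, 9, 10, 3, 4, 2, 6, 7, 8, 16, 1, 12, 17, 11, 14, 15, 5, 13] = (1 9 16 5 2 10)(11 12 17 13)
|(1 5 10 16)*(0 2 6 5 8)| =|(0 2 6 5 10 16 1 8)| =8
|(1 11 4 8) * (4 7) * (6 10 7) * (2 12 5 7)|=|(1 11 6 10 2 12 5 7 4 8)|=10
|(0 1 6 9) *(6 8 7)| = 6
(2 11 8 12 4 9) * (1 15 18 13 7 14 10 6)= (1 15 18 13 7 14 10 6)(2 11 8 12 4 9)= [0, 15, 11, 3, 9, 5, 1, 14, 12, 2, 6, 8, 4, 7, 10, 18, 16, 17, 13]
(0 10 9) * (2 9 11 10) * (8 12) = [2, 1, 9, 3, 4, 5, 6, 7, 12, 0, 11, 10, 8] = (0 2 9)(8 12)(10 11)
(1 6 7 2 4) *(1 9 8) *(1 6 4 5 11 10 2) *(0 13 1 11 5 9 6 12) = [13, 4, 9, 3, 6, 5, 7, 11, 12, 8, 2, 10, 0, 1] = (0 13 1 4 6 7 11 10 2 9 8 12)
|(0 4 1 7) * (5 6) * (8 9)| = |(0 4 1 7)(5 6)(8 9)| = 4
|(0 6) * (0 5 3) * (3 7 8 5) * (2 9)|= |(0 6 3)(2 9)(5 7 8)|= 6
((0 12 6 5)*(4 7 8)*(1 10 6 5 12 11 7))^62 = (0 7 4 10 12)(1 6 5 11 8)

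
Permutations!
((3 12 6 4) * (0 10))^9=((0 10)(3 12 6 4))^9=(0 10)(3 12 6 4)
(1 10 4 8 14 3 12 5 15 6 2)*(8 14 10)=(1 8 10 4 14 3 12 5 15 6 2)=[0, 8, 1, 12, 14, 15, 2, 7, 10, 9, 4, 11, 5, 13, 3, 6]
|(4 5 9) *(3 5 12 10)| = |(3 5 9 4 12 10)| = 6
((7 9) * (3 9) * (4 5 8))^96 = ((3 9 7)(4 5 8))^96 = (9)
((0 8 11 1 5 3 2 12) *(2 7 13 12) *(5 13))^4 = ((0 8 11 1 13 12)(3 7 5))^4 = (0 13 11)(1 8 12)(3 7 5)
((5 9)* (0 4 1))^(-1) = ((0 4 1)(5 9))^(-1) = (0 1 4)(5 9)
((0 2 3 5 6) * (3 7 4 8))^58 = ((0 2 7 4 8 3 5 6))^58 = (0 7 8 5)(2 4 3 6)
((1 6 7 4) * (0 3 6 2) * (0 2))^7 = ((0 3 6 7 4 1))^7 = (0 3 6 7 4 1)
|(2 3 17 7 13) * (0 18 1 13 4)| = 9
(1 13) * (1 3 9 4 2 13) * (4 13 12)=(2 12 4)(3 9 13)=[0, 1, 12, 9, 2, 5, 6, 7, 8, 13, 10, 11, 4, 3]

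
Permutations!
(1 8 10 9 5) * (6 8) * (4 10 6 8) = [0, 8, 2, 3, 10, 1, 4, 7, 6, 5, 9] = (1 8 6 4 10 9 5)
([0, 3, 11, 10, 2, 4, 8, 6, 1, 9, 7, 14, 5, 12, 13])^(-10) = (1 10 6)(2 12 11 5 14 4 13)(3 7 8)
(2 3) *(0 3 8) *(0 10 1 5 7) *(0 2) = (0 3)(1 5 7 2 8 10) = [3, 5, 8, 0, 4, 7, 6, 2, 10, 9, 1]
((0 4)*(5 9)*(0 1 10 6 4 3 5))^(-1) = ((0 3 5 9)(1 10 6 4))^(-1) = (0 9 5 3)(1 4 6 10)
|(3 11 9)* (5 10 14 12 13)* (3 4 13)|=9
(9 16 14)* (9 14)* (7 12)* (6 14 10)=(6 14 10)(7 12)(9 16)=[0, 1, 2, 3, 4, 5, 14, 12, 8, 16, 6, 11, 7, 13, 10, 15, 9]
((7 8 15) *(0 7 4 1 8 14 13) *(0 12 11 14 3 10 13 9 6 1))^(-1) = ((0 7 3 10 13 12 11 14 9 6 1 8 15 4))^(-1) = (0 4 15 8 1 6 9 14 11 12 13 10 3 7)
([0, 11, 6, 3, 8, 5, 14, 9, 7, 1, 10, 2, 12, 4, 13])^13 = (1 6 4 9 2 13 7 11 14 8)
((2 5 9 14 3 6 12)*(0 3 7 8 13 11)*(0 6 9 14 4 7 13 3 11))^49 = ((0 11 6 12 2 5 14 13)(3 9 4 7 8))^49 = (0 11 6 12 2 5 14 13)(3 8 7 4 9)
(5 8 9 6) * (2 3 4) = [0, 1, 3, 4, 2, 8, 5, 7, 9, 6] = (2 3 4)(5 8 9 6)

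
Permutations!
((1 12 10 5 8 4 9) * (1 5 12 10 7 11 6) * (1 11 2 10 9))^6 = (1 9 5 8 4)(2 12)(7 10)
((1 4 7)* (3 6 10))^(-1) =(1 7 4)(3 10 6)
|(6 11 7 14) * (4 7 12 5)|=7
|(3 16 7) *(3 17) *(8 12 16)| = |(3 8 12 16 7 17)| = 6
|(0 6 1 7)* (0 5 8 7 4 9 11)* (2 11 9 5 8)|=14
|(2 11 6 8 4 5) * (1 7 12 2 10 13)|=11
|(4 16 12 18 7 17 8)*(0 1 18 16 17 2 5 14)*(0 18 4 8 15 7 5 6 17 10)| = 60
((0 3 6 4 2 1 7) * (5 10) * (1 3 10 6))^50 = ((0 10 5 6 4 2 3 1 7))^50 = (0 2 10 3 5 1 6 7 4)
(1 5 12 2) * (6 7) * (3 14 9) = (1 5 12 2)(3 14 9)(6 7) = [0, 5, 1, 14, 4, 12, 7, 6, 8, 3, 10, 11, 2, 13, 9]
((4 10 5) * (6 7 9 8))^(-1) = ((4 10 5)(6 7 9 8))^(-1) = (4 5 10)(6 8 9 7)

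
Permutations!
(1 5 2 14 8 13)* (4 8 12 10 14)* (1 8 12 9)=(1 5 2 4 12 10 14 9)(8 13)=[0, 5, 4, 3, 12, 2, 6, 7, 13, 1, 14, 11, 10, 8, 9]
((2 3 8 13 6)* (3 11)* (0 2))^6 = ((0 2 11 3 8 13 6))^6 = (0 6 13 8 3 11 2)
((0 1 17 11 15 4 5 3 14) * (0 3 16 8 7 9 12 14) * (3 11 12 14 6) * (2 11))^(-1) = (0 3 6 12 17 1)(2 14 9 7 8 16 5 4 15 11)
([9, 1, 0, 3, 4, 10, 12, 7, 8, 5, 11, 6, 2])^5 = [6, 1, 11, 3, 4, 2, 5, 7, 8, 12, 0, 9, 10]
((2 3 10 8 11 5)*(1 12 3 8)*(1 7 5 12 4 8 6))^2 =((1 4 8 11 12 3 10 7 5 2 6))^2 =(1 8 12 10 5 6 4 11 3 7 2)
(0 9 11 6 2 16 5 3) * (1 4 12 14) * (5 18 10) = (0 9 11 6 2 16 18 10 5 3)(1 4 12 14) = [9, 4, 16, 0, 12, 3, 2, 7, 8, 11, 5, 6, 14, 13, 1, 15, 18, 17, 10]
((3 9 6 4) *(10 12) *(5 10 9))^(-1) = ((3 5 10 12 9 6 4))^(-1) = (3 4 6 9 12 10 5)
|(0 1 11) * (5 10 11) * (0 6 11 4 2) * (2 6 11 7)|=8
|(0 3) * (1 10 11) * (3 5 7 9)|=|(0 5 7 9 3)(1 10 11)|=15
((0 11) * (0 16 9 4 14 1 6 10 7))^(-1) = (0 7 10 6 1 14 4 9 16 11)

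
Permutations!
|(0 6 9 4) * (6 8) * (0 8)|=4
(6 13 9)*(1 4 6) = (1 4 6 13 9) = [0, 4, 2, 3, 6, 5, 13, 7, 8, 1, 10, 11, 12, 9]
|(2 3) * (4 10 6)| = 6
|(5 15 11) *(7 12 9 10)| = |(5 15 11)(7 12 9 10)| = 12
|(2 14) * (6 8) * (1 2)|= |(1 2 14)(6 8)|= 6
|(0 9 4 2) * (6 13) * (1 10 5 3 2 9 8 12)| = 8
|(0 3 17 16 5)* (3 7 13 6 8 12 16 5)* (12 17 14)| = 28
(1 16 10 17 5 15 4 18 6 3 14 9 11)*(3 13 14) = (1 16 10 17 5 15 4 18 6 13 14 9 11) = [0, 16, 2, 3, 18, 15, 13, 7, 8, 11, 17, 1, 12, 14, 9, 4, 10, 5, 6]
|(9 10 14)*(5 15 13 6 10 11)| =8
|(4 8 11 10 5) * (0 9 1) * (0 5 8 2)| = 6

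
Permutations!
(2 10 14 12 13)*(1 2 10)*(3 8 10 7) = [0, 2, 1, 8, 4, 5, 6, 3, 10, 9, 14, 11, 13, 7, 12] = (1 2)(3 8 10 14 12 13 7)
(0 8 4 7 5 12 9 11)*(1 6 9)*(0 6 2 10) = (0 8 4 7 5 12 1 2 10)(6 9 11) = [8, 2, 10, 3, 7, 12, 9, 5, 4, 11, 0, 6, 1]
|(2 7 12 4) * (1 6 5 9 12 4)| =|(1 6 5 9 12)(2 7 4)| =15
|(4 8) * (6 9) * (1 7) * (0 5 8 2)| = 10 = |(0 5 8 4 2)(1 7)(6 9)|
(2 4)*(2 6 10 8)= (2 4 6 10 8)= [0, 1, 4, 3, 6, 5, 10, 7, 2, 9, 8]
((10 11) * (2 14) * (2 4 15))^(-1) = ((2 14 4 15)(10 11))^(-1) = (2 15 4 14)(10 11)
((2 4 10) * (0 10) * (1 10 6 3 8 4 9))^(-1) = (0 4 8 3 6)(1 9 2 10)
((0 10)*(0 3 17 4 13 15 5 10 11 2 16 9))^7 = ((0 11 2 16 9)(3 17 4 13 15 5 10))^7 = (17)(0 2 9 11 16)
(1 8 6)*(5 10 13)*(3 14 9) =[0, 8, 2, 14, 4, 10, 1, 7, 6, 3, 13, 11, 12, 5, 9] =(1 8 6)(3 14 9)(5 10 13)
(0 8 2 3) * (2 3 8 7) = (0 7 2 8 3) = [7, 1, 8, 0, 4, 5, 6, 2, 3]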